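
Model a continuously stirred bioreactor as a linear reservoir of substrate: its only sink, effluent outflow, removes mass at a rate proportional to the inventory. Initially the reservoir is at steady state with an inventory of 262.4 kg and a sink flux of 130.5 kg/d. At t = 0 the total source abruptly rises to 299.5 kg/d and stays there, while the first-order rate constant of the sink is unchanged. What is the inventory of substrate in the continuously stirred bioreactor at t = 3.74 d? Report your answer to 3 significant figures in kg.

549 kg

Residence time τ = M₀/F₀ = 2.011 d. The eventual steady state is M_∞ = M₀·(F₁/F₀) = 262.4 × 299.5/130.5 = 602.21 kg.
The anomaly ΔM(t) = M(t) − M_∞ decays as ΔM₀·e^(−t/τ) with ΔM₀ = 262.4 − 602.21 = −339.8 kg.
At t = 3.74 d, e^(−t/τ) = e^(−1.860) = 0.1557, so ΔM = −52.90 kg and M = 602.21 − 52.90 = 549.31 kg.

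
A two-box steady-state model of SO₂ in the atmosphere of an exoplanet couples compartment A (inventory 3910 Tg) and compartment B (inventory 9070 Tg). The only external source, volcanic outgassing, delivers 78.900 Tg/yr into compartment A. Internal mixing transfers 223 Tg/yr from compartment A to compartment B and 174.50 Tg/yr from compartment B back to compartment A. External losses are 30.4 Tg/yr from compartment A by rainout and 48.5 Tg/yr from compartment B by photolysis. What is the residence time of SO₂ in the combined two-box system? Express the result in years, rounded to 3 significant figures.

165 yr

Treat the two boxes together as one reservoir: the mixing fluxes between them are internal recycling, so τ = ΣM / Σ(external losses).
M_total = 3910 + 9070 = 12980 Tg.
ΣF_external_out = 30.4 + 48.5 = 78.900 Tg/yr.
τ = M_total / ΣF_ext = 12980 / 78.900 = 164.5 yr.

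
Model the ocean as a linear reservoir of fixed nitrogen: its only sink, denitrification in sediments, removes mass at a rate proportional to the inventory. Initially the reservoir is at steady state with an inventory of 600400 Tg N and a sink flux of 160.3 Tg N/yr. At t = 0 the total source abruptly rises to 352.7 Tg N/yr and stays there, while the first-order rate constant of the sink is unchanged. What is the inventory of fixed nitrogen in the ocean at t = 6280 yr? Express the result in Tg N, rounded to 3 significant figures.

The sink rate constant is k = F₀/M₀ = 160.3/600400 = 0.0002670 yr⁻¹.
Solving dM/dt = F₁ − kM with M(0) = M₀ gives M(t) = F₁/k + (M₀ − F₁/k)·e^(−kt).
F₁/k = 352.7/0.0002670 = 1.3210×10^6 Tg N; kt = 0.0002670 × 6280 = 1.677, e^(−kt) = 0.1870.
M(6280) = 1.3210×10^6 + (600400 − 1.3210×10^6) × 0.1870 = 1.3210×10^6 − 134800 = 1.1863×10^6 Tg N.

1.19×10^6 Tg N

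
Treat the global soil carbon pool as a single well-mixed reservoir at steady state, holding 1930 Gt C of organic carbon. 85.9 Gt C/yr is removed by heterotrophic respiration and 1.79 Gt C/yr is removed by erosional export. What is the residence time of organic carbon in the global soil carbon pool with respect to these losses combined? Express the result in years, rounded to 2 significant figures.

22 yr

Total removal = 85.90 + 1.790 = 87.690 Gt C/yr.
τ = M / ΣF_out = 1930 / 87.690 = 22.01 yr.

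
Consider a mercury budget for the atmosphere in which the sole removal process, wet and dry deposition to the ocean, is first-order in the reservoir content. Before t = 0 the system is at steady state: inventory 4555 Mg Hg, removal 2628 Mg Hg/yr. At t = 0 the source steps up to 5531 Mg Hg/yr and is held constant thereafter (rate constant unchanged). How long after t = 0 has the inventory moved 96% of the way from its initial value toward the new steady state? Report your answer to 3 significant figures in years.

τ = M₀/F₀ = 4555/2628 = 1.733 yr.
The remaining gap fraction is e^(−t/τ); 96% covered ⇒ e^(−t/τ) = 0.0400.
t = −τ ln(0.0400) = 1.733 × 3.219 = 5.579 yr.

5.58 yr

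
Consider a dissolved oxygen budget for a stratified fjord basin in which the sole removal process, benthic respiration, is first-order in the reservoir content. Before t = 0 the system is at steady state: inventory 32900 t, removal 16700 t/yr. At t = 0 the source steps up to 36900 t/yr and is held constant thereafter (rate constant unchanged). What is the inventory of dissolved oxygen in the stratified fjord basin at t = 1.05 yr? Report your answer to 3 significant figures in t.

49300 t

τ = M₀/F₀ = 32900/16700 = 1.970 yr; rate constant k = 1/τ.
New steady state M_∞ = F₁/k = F₁·τ = 36900 × 1.970 = 72695 t.
M(t) = M_∞ + (M₀ − M_∞)·e^(−t/τ); t/τ = 1.05/1.970 = 0.5330, so e^(−t/τ) = 0.5869.
M(t) = 72695 − 39800 × 0.5869 = 49341 t.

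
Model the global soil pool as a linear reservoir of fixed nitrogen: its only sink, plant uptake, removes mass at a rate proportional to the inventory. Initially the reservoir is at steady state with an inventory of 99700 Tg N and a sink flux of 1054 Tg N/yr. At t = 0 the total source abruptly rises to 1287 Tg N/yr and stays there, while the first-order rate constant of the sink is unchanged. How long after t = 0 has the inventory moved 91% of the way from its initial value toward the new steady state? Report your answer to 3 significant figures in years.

τ = M₀/F₀ = 99700/1054 = 94.59 yr.
The remaining gap fraction is e^(−t/τ); 91% covered ⇒ e^(−t/τ) = 0.0900.
t = −τ ln(0.0900) = 94.59 × 2.408 = 227.8 yr.

228 yr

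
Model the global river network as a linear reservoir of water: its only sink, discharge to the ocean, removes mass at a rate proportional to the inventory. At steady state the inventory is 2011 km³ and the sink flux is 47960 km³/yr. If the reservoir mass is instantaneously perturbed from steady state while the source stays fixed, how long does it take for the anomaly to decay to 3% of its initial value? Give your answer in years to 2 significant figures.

For a linear reservoir the anomaly decays as exp(−t/τ) with τ = M/F = 2011/47960 = 0.04193 yr.
exp(−t/τ) = 0.03 ⇒ t = −τ ln(0.03) = 0.04193 × 3.507 = 0.1470 yr.

0.15 yr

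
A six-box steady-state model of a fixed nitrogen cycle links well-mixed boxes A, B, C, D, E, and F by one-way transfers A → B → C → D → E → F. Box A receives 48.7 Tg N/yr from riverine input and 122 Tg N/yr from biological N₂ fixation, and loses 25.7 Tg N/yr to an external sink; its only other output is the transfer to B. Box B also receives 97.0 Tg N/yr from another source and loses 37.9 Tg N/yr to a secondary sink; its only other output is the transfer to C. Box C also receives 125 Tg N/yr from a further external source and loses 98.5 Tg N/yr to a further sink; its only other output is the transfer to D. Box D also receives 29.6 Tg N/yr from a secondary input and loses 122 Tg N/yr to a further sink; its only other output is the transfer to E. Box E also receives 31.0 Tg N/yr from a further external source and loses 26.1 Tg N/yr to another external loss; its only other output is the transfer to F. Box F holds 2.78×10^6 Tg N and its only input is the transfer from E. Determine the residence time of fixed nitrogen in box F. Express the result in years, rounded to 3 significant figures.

Box A: F(A→B) = (48.7 + 122) − 25.7 = 145.00 Tg N/yr.
Box B: F(B→C) = (145.00 + 97.0) − 37.9 = 204.10 Tg N/yr.
Box C: F(C→D) = (204.10 + 125) − 98.5 = 230.60 Tg N/yr.
Box D: F(D→E) = (230.60 + 29.6) − 122 = 138.20 Tg N/yr.
Box E: F(E→F) = (138.20 + 31.0) − 26.1 = 143.10 Tg N/yr.
Box F throughput = its input = 143.10 Tg N/yr; τ = 2.78×10^6 / 143.10 = 19430 yr.

19400 yr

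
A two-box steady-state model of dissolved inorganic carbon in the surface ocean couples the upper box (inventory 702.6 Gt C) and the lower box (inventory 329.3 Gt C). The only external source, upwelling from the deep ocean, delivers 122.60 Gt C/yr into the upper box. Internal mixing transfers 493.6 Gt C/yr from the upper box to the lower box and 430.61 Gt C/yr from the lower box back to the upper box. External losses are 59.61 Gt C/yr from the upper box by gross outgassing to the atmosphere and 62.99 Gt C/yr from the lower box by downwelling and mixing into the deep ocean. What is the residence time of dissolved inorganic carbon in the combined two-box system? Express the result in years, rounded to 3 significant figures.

8.42 yr

Treat the two boxes together as one reservoir: the mixing fluxes between them are internal recycling, so τ = ΣM / Σ(external losses).
M_total = 702.6 + 329.3 = 1031.9 Gt C.
ΣF_external_out = 59.61 + 62.99 = 122.60 Gt C/yr.
τ = M_total / ΣF_ext = 1031.9 / 122.60 = 8.417 yr.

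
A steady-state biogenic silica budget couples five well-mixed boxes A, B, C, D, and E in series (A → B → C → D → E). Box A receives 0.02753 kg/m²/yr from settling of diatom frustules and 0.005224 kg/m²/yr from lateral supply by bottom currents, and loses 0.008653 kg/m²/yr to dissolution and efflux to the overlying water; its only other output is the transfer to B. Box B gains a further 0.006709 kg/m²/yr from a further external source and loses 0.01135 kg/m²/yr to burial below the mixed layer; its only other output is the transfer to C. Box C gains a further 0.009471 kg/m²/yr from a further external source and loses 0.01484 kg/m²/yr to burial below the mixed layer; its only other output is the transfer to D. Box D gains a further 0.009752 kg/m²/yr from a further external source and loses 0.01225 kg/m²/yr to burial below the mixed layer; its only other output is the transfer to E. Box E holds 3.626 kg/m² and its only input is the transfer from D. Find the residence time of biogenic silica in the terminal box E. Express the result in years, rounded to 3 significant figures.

313 yr

Box A: F(A→B) = (0.02753 + 0.005224) − 0.008653 = 0.024101 kg/m²/yr.
Box B: F(B→C) = (0.024101 + 0.006709) − 0.01135 = 0.019460 kg/m²/yr.
Box C: F(C→D) = (0.019460 + 0.009471) − 0.01484 = 0.014091 kg/m²/yr.
Box D: F(D→E) = (0.014091 + 0.009752) − 0.01225 = 0.011593 kg/m²/yr.
Box E throughput = its input = 0.011593 kg/m²/yr; τ = 3.626 / 0.011593 = 312.8 yr.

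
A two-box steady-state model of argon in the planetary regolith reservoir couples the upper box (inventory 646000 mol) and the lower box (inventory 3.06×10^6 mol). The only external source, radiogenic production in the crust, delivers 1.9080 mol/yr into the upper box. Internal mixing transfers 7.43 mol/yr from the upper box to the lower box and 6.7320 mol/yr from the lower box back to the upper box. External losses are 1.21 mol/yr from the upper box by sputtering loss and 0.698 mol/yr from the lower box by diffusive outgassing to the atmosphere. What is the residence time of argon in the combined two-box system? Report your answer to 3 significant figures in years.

1.94×10^6 yr

Treat the two boxes together as one reservoir: the mixing fluxes between them are internal recycling, so τ = ΣM / Σ(external losses).
M_total = 646000 + 3.06×10^6 = 3.7060×10^6 mol.
ΣF_external_out = 1.21 + 0.698 = 1.9080 mol/yr.
τ = M_total / ΣF_ext = 3.7060×10^6 / 1.9080 = 1.942×10^6 yr.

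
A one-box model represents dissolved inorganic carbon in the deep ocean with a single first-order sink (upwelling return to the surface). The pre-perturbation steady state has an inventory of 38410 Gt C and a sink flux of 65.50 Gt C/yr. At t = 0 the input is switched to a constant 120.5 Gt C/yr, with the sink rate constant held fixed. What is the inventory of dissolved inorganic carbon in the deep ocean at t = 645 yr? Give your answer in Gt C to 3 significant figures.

59900 Gt C

The sink rate constant is k = F₀/M₀ = 65.50/38410 = 0.001705 yr⁻¹.
Solving dM/dt = F₁ − kM with M(0) = M₀ gives M(t) = F₁/k + (M₀ − F₁/k)·e^(−kt).
F₁/k = 120.5/0.001705 = 70663 Gt C; kt = 0.001705 × 645 = 1.100, e^(−kt) = 0.3329.
M(645) = 70663 + (38410 − 70663) × 0.3329 = 70663 − 10740 = 59926 Gt C.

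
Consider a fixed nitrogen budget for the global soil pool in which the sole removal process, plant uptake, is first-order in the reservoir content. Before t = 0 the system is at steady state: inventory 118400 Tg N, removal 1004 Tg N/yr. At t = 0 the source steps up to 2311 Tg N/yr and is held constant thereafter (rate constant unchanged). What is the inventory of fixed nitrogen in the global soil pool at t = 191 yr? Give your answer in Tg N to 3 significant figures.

242000 Tg N

Residence time τ = M₀/F₀ = 117.9 yr. The eventual steady state is M_∞ = M₀·(F₁/F₀) = 118400 × 2311/1004 = 272530 Tg N.
The anomaly ΔM(t) = M(t) − M_∞ decays as ΔM₀·e^(−t/τ) with ΔM₀ = 118400 − 272530 = −154100 Tg N.
At t = 191 yr, e^(−t/τ) = e^(−1.620) = 0.1980, so ΔM = −30510 Tg N and M = 272530 − 30510 = 242020 Tg N.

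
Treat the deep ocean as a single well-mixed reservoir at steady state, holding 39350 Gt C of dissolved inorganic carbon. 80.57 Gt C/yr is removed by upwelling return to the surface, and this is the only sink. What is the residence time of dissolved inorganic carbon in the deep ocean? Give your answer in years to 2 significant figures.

490 yr

τ = M / F = 39350 / 80.57 = 488.4 yr.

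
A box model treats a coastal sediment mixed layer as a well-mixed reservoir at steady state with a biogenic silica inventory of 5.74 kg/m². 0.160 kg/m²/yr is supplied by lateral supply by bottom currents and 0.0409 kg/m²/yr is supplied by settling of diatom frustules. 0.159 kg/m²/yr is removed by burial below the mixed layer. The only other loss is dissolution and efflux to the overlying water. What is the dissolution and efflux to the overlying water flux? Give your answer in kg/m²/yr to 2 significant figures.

0.042 kg/m²/yr

At steady state ΣF_in = ΣF_out.
ΣF_in = 0.160 + 0.0409 = 0.20090 kg/m²/yr.
Dissolution and efflux to the overlying water flux = ΣF_in − (0.159) = 0.20090 − 0.1590 = 0.04190 kg/m²/yr.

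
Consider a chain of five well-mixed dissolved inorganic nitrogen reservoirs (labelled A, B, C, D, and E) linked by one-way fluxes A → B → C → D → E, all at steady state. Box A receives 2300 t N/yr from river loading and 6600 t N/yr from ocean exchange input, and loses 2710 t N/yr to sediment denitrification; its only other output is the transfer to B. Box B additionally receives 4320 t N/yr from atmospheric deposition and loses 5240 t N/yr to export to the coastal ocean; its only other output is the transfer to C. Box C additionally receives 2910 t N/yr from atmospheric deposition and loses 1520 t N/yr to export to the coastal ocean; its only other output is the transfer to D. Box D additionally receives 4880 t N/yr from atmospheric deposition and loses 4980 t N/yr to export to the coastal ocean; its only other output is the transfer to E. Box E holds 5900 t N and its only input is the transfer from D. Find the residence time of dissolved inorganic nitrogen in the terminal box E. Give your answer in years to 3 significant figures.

Box A: F(A→B) = (2300 + 6600) − 2710 = 6190.0 t N/yr.
Box B: F(B→C) = (6190.0 + 4320) − 5240 = 5270.0 t N/yr.
Box C: F(C→D) = (5270.0 + 2910) − 1520 = 6660.0 t N/yr.
Box D: F(D→E) = (6660.0 + 4880) − 4980 = 6560.0 t N/yr.
Box E throughput = its input = 6560.0 t N/yr; τ = 5900 / 6560.0 = 0.8994 yr.

0.899 yr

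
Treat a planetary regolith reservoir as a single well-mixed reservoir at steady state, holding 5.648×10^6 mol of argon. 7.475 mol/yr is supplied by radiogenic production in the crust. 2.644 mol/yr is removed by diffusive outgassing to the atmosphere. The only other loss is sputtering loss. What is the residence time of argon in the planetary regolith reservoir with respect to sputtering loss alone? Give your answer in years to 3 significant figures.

At steady state ΣF_in = ΣF_out.
ΣF_in = 7.4750 mol/yr.
Sputtering loss flux = ΣF_in − (2.644) = 7.4750 − 2.644 = 4.831 mol/yr.
τ = M / F = 5.648×10^6 / 4.831 = 1.169×10^6 yr.

1.17×10^6 yr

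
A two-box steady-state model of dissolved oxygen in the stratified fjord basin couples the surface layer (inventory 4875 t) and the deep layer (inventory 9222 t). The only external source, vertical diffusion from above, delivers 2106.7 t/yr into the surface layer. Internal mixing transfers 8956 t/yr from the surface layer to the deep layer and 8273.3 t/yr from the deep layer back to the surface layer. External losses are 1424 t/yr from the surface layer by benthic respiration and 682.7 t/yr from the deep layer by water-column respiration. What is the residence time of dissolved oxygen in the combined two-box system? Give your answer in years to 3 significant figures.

6.69 yr

For the system as a whole, the A↔B exchange is internal and contributes nothing to the throughput; only the external sinks remove mass.
M_total = 4875 + 9222 = 14097 t.
ΣF_external_out = 1424 + 682.7 = 2106.7 t/yr.
τ = M_total / ΣF_ext = 14097 / 2106.7 = 6.692 yr.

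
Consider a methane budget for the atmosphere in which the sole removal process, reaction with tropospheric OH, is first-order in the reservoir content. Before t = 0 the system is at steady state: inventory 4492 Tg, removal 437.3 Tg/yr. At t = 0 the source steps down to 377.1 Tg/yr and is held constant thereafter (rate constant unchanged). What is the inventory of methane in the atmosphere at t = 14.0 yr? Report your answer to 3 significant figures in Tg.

4030 Tg

The sink rate constant is k = F₀/M₀ = 437.3/4492 = 0.09735 yr⁻¹.
Solving dM/dt = F₁ − kM with M(0) = M₀ gives M(t) = F₁/k + (M₀ − F₁/k)·e^(−kt).
F₁/k = 377.1/0.09735 = 3873.6 Tg; kt = 0.09735 × 14.0 = 1.363, e^(−kt) = 0.2559.
M(14.0) = 3873.6 + (4492 − 3873.6) × 0.2559 = 3873.6 + 158.3 = 4031.9 Tg.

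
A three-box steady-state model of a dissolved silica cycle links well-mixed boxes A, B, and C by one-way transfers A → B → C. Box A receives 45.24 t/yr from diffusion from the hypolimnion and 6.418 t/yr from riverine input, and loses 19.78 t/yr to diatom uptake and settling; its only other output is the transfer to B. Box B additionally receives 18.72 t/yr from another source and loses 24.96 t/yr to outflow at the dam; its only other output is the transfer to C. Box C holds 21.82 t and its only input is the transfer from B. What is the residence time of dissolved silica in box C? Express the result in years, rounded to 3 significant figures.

0.851 yr

Box A: F(A→B) = (45.24 + 6.418) − 19.78 = 31.878 t/yr.
Box B: F(B→C) = (31.878 + 18.72) − 24.96 = 25.638 t/yr.
Box C throughput = its input = 25.638 t/yr; τ = 21.82 / 25.638 = 0.8511 yr.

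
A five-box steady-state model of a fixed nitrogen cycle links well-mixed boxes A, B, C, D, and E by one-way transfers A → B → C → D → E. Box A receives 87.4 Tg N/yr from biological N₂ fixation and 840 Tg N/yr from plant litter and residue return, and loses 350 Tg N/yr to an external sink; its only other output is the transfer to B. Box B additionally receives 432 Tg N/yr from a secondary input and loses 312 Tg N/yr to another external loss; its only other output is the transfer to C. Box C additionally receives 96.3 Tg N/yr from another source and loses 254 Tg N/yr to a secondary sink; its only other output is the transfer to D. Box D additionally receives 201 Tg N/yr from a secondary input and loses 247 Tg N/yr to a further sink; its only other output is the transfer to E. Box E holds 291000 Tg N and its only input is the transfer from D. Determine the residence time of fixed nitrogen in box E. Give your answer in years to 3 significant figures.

Box A: F(A→B) = (87.4 + 840) − 350 = 577.40 Tg N/yr.
Box B: F(B→C) = (577.40 + 432) − 312 = 697.40 Tg N/yr.
Box C: F(C→D) = (697.40 + 96.3) − 254 = 539.70 Tg N/yr.
Box D: F(D→E) = (539.70 + 201) − 247 = 493.70 Tg N/yr.
Box E throughput = its input = 493.70 Tg N/yr; τ = 291000 / 493.70 = 589.4 yr.

589 yr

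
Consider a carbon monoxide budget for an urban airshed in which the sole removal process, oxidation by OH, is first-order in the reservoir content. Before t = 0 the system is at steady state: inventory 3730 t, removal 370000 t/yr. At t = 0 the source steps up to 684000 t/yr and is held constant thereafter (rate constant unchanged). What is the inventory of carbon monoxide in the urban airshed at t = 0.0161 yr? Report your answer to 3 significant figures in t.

6250 t

The sink rate constant is k = F₀/M₀ = 370000/3730 = 99.20 yr⁻¹.
Solving dM/dt = F₁ − kM with M(0) = M₀ gives M(t) = F₁/k + (M₀ − F₁/k)·e^(−kt).
F₁/k = 684000/99.20 = 6895.5 t; kt = 99.20 × 0.0161 = 1.597, e^(−kt) = 0.2025.
M(0.0161) = 6895.5 + (3730 − 6895.5) × 0.2025 = 6895.5 − 641.0 = 6254.5 t.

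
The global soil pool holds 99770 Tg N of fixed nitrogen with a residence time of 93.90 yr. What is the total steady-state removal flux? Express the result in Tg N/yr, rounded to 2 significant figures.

1100 Tg N/yr

F = M / τ = 99770 / 93.90 = 1063 Tg N/yr.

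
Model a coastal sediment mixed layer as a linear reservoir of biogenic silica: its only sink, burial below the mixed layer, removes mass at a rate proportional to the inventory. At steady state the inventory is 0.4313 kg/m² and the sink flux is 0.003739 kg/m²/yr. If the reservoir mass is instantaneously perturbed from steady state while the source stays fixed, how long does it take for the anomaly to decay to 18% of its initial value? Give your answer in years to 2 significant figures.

200 yr

For a linear reservoir the anomaly decays as exp(−t/τ) with τ = M/F = 0.4313/0.003739 = 115.4 yr.
exp(−t/τ) = 0.18 ⇒ t = −τ ln(0.18) = 115.4 × 1.715 = 197.8 yr.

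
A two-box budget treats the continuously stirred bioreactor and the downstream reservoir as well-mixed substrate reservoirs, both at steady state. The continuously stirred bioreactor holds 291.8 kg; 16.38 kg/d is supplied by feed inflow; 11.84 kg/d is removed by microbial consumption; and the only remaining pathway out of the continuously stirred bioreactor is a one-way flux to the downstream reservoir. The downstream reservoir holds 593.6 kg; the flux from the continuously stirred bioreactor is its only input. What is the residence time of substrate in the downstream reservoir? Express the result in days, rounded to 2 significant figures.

130 d

Balance the continuously stirred bioreactor: ΣF_in = 16.380 kg/d.
Flux to the downstream reservoir = ΣF_in − (11.84) = 4.5400 kg/d.
At steady state the output of the downstream reservoir equals its input, 4.5400 kg/d.
τ = M / F = 593.6 / 4.5400 = 130.7 d.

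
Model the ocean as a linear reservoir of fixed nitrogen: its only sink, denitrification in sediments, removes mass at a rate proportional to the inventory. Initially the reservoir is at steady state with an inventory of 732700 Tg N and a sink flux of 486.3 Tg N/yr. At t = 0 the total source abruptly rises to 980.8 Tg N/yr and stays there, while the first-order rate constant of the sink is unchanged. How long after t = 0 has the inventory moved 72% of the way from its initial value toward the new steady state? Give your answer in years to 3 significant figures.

1920 yr

τ = M₀/F₀ = 732700/486.3 = 1507 yr.
The remaining gap fraction is e^(−t/τ); 72% covered ⇒ e^(−t/τ) = 0.280.
t = −τ ln(0.280) = 1507 × 1.273 = 1918 yr.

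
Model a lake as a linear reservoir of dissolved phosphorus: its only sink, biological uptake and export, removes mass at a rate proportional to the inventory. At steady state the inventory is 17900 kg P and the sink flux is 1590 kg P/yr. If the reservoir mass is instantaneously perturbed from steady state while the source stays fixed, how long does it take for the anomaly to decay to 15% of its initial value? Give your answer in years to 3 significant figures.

For a linear reservoir the anomaly decays as exp(−t/τ) with τ = M/F = 17900/1590 = 11.26 yr.
exp(−t/τ) = 0.15 ⇒ t = −τ ln(0.15) = 11.26 × 1.897 = 21.36 yr.

21.4 yr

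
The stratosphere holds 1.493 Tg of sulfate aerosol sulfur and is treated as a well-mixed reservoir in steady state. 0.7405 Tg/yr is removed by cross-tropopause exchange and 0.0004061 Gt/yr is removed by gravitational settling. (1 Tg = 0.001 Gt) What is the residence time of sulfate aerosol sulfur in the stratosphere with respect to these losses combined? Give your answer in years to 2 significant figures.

Convert the gravitational settling flux: 0.0004061 Gt/yr = 0.4061 Tg/yr.
Total removal = 0.7405 + 0.4061 = 1.1466 Tg/yr.
τ = M / ΣF_out = 1.493 / 1.1466 = 1.302 yr.

1.3 yr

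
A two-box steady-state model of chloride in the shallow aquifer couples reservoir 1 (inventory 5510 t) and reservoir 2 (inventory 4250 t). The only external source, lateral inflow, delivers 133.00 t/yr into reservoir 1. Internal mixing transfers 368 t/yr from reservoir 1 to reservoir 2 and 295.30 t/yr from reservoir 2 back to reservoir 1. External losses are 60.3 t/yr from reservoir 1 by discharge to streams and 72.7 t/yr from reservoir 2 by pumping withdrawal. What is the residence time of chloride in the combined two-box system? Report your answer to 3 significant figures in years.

Residence time in the combined system uses the total inventory and the total *external* removal — internal exchanges between the two boxes cancel.
M_total = 5510 + 4250 = 9760.0 t.
ΣF_external_out = 60.3 + 72.7 = 133.00 t/yr.
τ = M_total / ΣF_ext = 9760.0 / 133.00 = 73.38 yr.

73.4 yr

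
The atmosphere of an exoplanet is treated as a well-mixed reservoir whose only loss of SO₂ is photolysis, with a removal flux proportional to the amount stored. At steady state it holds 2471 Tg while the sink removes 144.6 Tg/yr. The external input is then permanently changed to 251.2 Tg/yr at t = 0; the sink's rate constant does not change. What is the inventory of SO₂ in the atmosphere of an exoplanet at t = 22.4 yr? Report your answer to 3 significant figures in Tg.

3800 Tg

τ = M₀/F₀ = 2471/144.6 = 17.09 yr; rate constant k = 1/τ.
New steady state M_∞ = F₁/k = F₁·τ = 251.2 × 17.09 = 4292.6 Tg.
M(t) = M_∞ + (M₀ − M_∞)·e^(−t/τ); t/τ = 22.4/17.09 = 1.311, so e^(−t/τ) = 0.2696.
M(t) = 4292.6 − 1822 × 0.2696 = 3801.5 Tg.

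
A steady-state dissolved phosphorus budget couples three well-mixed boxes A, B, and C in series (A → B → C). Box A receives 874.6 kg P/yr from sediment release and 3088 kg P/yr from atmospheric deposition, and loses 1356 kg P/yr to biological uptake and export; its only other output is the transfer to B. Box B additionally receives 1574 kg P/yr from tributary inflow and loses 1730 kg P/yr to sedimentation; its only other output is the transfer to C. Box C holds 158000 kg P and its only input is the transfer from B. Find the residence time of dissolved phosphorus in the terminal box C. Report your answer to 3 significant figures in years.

64.5 yr

Box A: F(A→B) = (874.6 + 3088) − 1356 = 2606.6 kg P/yr.
Box B: F(B→C) = (2606.6 + 1574) − 1730 = 2450.6 kg P/yr.
Box C throughput = its input = 2450.6 kg P/yr; τ = 158000 / 2450.6 = 64.47 yr.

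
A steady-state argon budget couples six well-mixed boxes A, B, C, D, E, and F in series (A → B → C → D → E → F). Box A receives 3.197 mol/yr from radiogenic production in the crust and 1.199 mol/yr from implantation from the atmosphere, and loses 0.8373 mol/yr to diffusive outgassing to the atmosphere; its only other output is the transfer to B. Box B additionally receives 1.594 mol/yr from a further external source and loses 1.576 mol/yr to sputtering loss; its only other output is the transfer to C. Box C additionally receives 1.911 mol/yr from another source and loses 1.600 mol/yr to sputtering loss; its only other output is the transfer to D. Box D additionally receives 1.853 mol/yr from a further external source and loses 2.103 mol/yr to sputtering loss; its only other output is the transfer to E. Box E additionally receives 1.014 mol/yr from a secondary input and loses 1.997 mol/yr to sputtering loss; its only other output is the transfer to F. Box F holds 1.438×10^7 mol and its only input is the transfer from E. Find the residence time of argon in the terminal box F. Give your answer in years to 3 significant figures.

Box A: F(A→B) = (3.197 + 1.199) − 0.8373 = 3.5587 mol/yr.
Box B: F(B→C) = (3.5587 + 1.594) − 1.576 = 3.5767 mol/yr.
Box C: F(C→D) = (3.5767 + 1.911) − 1.600 = 3.8877 mol/yr.
Box D: F(D→E) = (3.8877 + 1.853) − 2.103 = 3.6377 mol/yr.
Box E: F(E→F) = (3.6377 + 1.014) − 1.997 = 2.6547 mol/yr.
Box F throughput = its input = 2.6547 mol/yr; τ = 1.438×10^7 / 2.6547 = 5.417×10^6 yr.

5.42×10^6 yr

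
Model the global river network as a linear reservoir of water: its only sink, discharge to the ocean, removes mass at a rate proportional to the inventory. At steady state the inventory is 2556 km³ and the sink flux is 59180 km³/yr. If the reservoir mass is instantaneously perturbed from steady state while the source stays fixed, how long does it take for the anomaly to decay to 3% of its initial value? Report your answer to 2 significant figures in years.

For a linear reservoir the anomaly decays as exp(−t/τ) with τ = M/F = 2556/59180 = 0.04319 yr.
exp(−t/τ) = 0.03 ⇒ t = −τ ln(0.03) = 0.04319 × 3.507 = 0.1514 yr.

0.15 yr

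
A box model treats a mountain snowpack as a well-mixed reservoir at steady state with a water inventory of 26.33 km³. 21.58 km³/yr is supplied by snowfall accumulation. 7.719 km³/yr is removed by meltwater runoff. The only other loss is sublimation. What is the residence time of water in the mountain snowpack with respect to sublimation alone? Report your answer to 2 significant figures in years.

1.9 yr

At steady state ΣF_in = ΣF_out.
ΣF_in = 21.580 km³/yr.
Sublimation flux = ΣF_in − (7.719) = 21.580 − 7.719 = 13.86 km³/yr.
τ = M / F = 26.33 / 13.86 = 1.900 yr.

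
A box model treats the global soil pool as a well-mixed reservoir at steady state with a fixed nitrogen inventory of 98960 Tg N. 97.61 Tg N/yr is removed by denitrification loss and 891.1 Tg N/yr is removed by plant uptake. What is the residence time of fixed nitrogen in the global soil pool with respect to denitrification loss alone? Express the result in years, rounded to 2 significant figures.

Residence time with respect to a single sink: τ = M / F_sink.
τ = 98960 / 97.61 = 1014 yr.

1000 yr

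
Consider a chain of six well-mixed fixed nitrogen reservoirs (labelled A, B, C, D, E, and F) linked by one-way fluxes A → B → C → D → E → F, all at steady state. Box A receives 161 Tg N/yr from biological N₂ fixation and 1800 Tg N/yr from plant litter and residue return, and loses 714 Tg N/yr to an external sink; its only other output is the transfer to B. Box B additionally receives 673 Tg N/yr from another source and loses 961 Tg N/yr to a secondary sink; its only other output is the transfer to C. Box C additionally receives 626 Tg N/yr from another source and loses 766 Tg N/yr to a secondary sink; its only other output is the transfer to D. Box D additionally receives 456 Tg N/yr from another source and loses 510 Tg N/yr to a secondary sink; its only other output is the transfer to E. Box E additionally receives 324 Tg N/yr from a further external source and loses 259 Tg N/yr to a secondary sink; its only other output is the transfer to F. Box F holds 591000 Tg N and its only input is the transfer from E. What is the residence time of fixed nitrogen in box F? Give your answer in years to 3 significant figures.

Box A: F(A→B) = (161 + 1800) − 714 = 1247.0 Tg N/yr.
Box B: F(B→C) = (1247.0 + 673) − 961 = 959.00 Tg N/yr.
Box C: F(C→D) = (959.00 + 626) − 766 = 819.00 Tg N/yr.
Box D: F(D→E) = (819.00 + 456) − 510 = 765.00 Tg N/yr.
Box E: F(E→F) = (765.00 + 324) − 259 = 830.00 Tg N/yr.
Box F throughput = its input = 830.00 Tg N/yr; τ = 591000 / 830.00 = 712.0 yr.

712 yr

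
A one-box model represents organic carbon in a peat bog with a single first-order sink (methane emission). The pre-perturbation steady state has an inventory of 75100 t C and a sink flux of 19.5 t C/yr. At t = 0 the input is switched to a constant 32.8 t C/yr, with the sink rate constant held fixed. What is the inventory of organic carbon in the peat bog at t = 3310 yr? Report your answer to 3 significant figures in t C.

105000 t C

Residence time τ = M₀/F₀ = 3851 yr. The eventual steady state is M_∞ = M₀·(F₁/F₀) = 75100 × 32.8/19.5 = 126320 t C.
The anomaly ΔM(t) = M(t) − M_∞ decays as ΔM₀·e^(−t/τ) with ΔM₀ = 75100 − 126320 = −51220 t C.
At t = 3310 yr, e^(−t/τ) = e^(−0.8595) = 0.4234, so ΔM = −21690 t C and M = 126320 − 21690 = 104630 t C.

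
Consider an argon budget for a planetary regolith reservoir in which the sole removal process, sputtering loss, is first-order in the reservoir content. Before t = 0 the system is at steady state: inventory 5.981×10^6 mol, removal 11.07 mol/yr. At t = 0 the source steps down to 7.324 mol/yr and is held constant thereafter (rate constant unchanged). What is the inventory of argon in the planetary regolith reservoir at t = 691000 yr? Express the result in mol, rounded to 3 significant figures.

τ = M₀/F₀ = 5.981×10^6/11.07 = 540300 yr; rate constant k = 1/τ.
New steady state M_∞ = F₁/k = F₁·τ = 7.324 × 540300 = 3.9571×10^6 mol.
M(t) = M_∞ + (M₀ − M_∞)·e^(−t/τ); t/τ = 691000/540300 = 1.279, so e^(−t/τ) = 0.2783.
M(t) = 3.9571×10^6 + 2.024×10^6 × 0.2783 = 4.5204×10^6 mol.

4.52×10^6 mol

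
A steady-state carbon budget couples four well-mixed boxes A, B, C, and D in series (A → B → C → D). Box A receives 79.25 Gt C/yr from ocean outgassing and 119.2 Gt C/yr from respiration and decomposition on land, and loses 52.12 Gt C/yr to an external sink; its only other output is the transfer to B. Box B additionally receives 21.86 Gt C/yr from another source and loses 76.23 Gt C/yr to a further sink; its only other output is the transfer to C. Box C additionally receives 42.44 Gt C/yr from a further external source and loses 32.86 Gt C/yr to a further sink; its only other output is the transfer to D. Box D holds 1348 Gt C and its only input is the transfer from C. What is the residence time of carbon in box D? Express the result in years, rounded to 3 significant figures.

Box A: F(A→B) = (79.25 + 119.2) − 52.12 = 146.33 Gt C/yr.
Box B: F(B→C) = (146.33 + 21.86) − 76.23 = 91.960 Gt C/yr.
Box C: F(C→D) = (91.960 + 42.44) − 32.86 = 101.54 Gt C/yr.
Box D throughput = its input = 101.54 Gt C/yr; τ = 1348 / 101.54 = 13.28 yr.

13.3 yr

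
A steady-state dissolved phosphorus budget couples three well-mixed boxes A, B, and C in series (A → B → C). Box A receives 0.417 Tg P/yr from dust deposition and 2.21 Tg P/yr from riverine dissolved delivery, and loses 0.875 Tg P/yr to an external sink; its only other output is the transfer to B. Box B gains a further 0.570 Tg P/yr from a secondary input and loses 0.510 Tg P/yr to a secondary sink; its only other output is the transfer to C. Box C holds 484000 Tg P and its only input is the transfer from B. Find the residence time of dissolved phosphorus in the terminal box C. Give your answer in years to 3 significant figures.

Box A: F(A→B) = (0.417 + 2.21) − 0.875 = 1.7520 Tg P/yr.
Box B: F(B→C) = (1.7520 + 0.570) − 0.510 = 1.8120 Tg P/yr.
Box C throughput = its input = 1.8120 Tg P/yr; τ = 484000 / 1.8120 = 267100 yr.

267000 yr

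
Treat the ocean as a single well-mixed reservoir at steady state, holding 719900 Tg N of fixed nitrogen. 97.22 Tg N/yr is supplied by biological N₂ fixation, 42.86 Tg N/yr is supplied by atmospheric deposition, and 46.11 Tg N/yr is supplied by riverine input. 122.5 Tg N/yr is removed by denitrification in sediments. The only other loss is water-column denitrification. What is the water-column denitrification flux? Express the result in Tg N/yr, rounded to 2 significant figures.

64 Tg N/yr

At steady state ΣF_in = ΣF_out.
ΣF_in = 97.22 + 42.86 + 46.11 = 186.19 Tg N/yr.
Water-column denitrification flux = ΣF_in − (122.5) = 186.19 − 122.5 = 63.69 Tg N/yr.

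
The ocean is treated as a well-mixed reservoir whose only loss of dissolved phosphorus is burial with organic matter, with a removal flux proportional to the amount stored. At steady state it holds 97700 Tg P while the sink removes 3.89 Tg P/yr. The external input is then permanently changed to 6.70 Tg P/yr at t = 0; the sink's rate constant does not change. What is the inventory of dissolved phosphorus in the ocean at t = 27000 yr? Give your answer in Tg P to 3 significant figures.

The sink rate constant is k = F₀/M₀ = 3.89/97700 = 3.982×10^-5 yr⁻¹.
Solving dM/dt = F₁ − kM with M(0) = M₀ gives M(t) = F₁/k + (M₀ − F₁/k)·e^(−kt).
F₁/k = 6.70/3.982×10^-5 = 168280 Tg P; kt = 3.982×10^-5 × 27000 = 1.075, e^(−kt) = 0.3413.
M(27000) = 168280 + (97700 − 168280) × 0.3413 = 168280 − 24090 = 144190 Tg P.

144000 Tg P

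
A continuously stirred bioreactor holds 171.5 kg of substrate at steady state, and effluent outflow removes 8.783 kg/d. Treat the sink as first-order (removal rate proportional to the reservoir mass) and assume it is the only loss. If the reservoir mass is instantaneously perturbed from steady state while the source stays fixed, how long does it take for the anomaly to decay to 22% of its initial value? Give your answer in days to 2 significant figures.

For a linear reservoir the anomaly decays as exp(−t/τ) with τ = M/F = 171.5/8.783 = 19.53 d.
exp(−t/τ) = 0.22 ⇒ t = −τ ln(0.22) = 19.53 × 1.514 = 29.57 d.

30 d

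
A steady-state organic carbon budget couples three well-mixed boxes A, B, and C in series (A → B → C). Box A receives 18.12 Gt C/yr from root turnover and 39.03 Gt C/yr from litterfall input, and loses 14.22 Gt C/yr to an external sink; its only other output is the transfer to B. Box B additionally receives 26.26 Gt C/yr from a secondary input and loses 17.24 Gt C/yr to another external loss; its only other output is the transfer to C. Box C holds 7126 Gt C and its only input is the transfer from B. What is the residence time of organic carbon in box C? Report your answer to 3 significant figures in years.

137 yr

Box A: F(A→B) = (18.12 + 39.03) − 14.22 = 42.930 Gt C/yr.
Box B: F(B→C) = (42.930 + 26.26) − 17.24 = 51.950 Gt C/yr.
Box C throughput = its input = 51.950 Gt C/yr; τ = 7126 / 51.950 = 137.2 yr.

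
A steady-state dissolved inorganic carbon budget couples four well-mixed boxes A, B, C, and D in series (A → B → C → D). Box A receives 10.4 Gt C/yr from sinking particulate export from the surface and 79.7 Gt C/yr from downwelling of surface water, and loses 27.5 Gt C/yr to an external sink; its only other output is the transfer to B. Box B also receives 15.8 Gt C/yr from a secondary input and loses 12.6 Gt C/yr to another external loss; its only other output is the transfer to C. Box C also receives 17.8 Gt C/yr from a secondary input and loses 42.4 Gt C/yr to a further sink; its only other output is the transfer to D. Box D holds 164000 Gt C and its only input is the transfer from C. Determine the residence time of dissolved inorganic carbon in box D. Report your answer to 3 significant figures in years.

3980 yr

Box A: F(A→B) = (10.4 + 79.7) − 27.5 = 62.600 Gt C/yr.
Box B: F(B→C) = (62.600 + 15.8) − 12.6 = 65.800 Gt C/yr.
Box C: F(C→D) = (65.800 + 17.8) − 42.4 = 41.200 Gt C/yr.
Box D throughput = its input = 41.200 Gt C/yr; τ = 164000 / 41.200 = 3981 yr.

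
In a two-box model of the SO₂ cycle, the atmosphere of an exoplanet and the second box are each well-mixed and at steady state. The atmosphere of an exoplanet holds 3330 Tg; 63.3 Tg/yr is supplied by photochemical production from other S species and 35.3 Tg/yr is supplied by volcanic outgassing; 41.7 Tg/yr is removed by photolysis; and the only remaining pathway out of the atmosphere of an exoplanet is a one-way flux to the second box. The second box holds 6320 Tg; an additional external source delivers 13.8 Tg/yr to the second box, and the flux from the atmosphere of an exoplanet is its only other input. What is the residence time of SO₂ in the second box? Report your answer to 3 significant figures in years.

Balance the atmosphere of an exoplanet: ΣF_in = 63.3 + 35.3 = 98.600 Tg/yr.
Flux to the second box = ΣF_in − (41.7) = 56.900 Tg/yr.
Total input to the second box = 56.900 + 13.8 = 70.700 Tg/yr; at steady state this equals its total output.
τ = M / F = 6320 / 70.700 = 89.39 yr.

89.4 yr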